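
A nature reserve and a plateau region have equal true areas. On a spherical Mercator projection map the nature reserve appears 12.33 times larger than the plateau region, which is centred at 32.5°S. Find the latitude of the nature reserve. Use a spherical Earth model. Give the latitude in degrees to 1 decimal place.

Mercator areal scale is sec²φ, so apparent-area ratio = sec²φ₁ / sec²φ₂ = cos²φ₂ / cos²φ₁.
cos²φ₂ / cos²φ₁ = 12.33  ⇒  cos φ₁ = cos 32.5° / √12.33 = 0.8434/3.511 = 0.2402.
φ₁ = arccos(0.2402) ≈ 76.1°.

76.1°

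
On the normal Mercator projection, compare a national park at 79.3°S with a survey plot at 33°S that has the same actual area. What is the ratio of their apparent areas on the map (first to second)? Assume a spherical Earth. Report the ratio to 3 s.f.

20.4

On Mercator, area is exaggerated by sec²φ = 1/cos²φ.
At 79.3°: sec²(79.3°) = 1/0.1857² = 29.01.
At 33°: sec²(33°) = 1/0.8387² = 1.422.
Ratio = 29.01/1.422 = cos²(33°)/cos²(79.3°) ≈ 20.4.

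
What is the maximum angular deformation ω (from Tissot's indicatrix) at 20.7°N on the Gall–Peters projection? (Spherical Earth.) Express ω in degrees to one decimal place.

31.7°

Gall–Peters is a cylindrical equal-area projection with standard parallels at ±45°. For cylindrical equal-area with standard parallel φ₀, h = cos φ / cos φ₀ and k = cos φ₀ / cos φ, so h·k = 1.
At 20.7°: h = 1.323, k = 0.7559; principal scales a = 1.323, b = 0.7559.
sin(ω/2) = (a − b)/(a + b) = 0.5670/2.079 = 0.2728, so ω = 2 arcsin(0.2728) ≈ 31.7°.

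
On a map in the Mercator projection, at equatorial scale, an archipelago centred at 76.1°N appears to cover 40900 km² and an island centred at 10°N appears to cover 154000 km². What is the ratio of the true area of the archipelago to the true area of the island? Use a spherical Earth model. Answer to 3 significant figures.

0.0158

Mercator's areal exaggeration is sec²φ; hence true area = (apparent area) · cos²φ.
True area of archipelago: 40900 × cos²(76.1°) = 40900 × 0.05771 = 2360 km².
True area of island: 154000 × cos²(10°) = 154000 × 0.9698 = 149400 km².
Ratio = 2360 / 149400 ≈ 0.0158.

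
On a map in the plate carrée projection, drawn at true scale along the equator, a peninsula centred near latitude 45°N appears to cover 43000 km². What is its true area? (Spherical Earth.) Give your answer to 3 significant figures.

30400 km²

Plate carrée maps x = Rλ, y = Rφ. The meridian scale is h = 1 and the parallel scale is k = 1/cos φ = sec φ.
Areal scale = h·k = 1 × sec φ; at 45°, h = 1.000, k = 1.414, so h·k = 1.414.
True area = apparent / (areal scale) = 43000 / 1.414 ≈ 30400 km².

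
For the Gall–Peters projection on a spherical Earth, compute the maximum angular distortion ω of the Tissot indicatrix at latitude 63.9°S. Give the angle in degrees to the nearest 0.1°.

52.4°

The Gall–Peters projection is cylindrical equal-area with φ₀ = 45°. Cylindrical equal-area (φ₀ = 45°): h = cos φ / cos 45° along meridians, k = cos 45° / cos φ along parallels; h·k = 1.
At 63.9°: h = 0.6222, k = 1.607; principal scales a = 1.607, b = 0.6222.
sin(ω/2) = (a − b)/(a + b) = 0.9851/2.229 = 0.4419, so ω = 2 arcsin(0.4419) ≈ 52.4°.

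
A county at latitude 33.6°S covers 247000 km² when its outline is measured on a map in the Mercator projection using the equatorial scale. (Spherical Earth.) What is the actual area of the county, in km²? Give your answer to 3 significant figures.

For Mercator, h = k = sec φ (a conformal cylindrical projection has a single point scale, 1/cos φ).
Areal scale = k² = sec²φ = 1/cos²(33.6°) = 1/0.8329² = 1.441.
True area = apparent / (areal scale) = 247000 / 1.441 ≈ 171000 km².

171000 km²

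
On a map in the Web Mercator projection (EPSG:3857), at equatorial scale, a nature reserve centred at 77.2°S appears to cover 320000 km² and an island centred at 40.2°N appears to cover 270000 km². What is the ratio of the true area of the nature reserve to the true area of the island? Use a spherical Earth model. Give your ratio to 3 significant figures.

0.0997

Since Mercator area scale is 1/cos²φ, the true area equals the apparent area multiplied by cos²φ.
True area of nature reserve: 320000 × cos²(77.2°) = 320000 × 0.04908 = 15710 km².
True area of island: 270000 × cos²(40.2°) = 270000 × 0.5834 = 157500 km².
Ratio = 15710 / 157500 ≈ 0.0997.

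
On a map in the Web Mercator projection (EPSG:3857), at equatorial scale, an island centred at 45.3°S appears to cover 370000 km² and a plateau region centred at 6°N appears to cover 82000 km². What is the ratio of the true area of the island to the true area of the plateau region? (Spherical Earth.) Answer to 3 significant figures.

2.26

On Mercator the areal scale is sec²φ, so true area = apparent × cos²φ.
True area of island: 370000 × cos²(45.3°) = 370000 × 0.4948 = 183100 km².
True area of plateau region: 82000 × cos²(6°) = 82000 × 0.9891 = 81100 km².
Ratio = 183100 / 81100 ≈ 2.26.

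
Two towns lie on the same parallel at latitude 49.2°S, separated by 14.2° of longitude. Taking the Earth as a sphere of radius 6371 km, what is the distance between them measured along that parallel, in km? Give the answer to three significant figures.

1030 km

Arc length along a parallel = R cos φ · Δλ (with Δλ in radians).
= 6371 × cos 49.2° × (14.2° × π/180) = 6371 × 0.6534 × 0.2478 ≈ 1030 km.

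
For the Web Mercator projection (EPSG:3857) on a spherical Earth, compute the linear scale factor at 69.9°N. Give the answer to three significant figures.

For Mercator, h = k = sec φ (a conformal cylindrical projection has a single point scale, 1/cos φ).
k = 1/cos 69.9° = 1/0.3437 = 2.910.

2.91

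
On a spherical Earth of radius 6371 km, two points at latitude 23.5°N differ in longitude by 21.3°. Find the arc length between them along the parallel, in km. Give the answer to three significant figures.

2170 km

Arc length along a parallel = R cos φ · Δλ (with Δλ in radians).
= 6371 × cos 23.5° × (21.3° × π/180) = 6371 × 0.9171 × 0.3718 ≈ 2170 km.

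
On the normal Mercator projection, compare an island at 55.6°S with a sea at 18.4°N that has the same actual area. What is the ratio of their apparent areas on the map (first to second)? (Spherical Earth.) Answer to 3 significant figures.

Mercator is conformal with k = sec φ, so areal scale = k² = sec²φ.
At 55.6°: sec²(55.6°) = 1/0.5650² = 3.133.
At 18.4°: sec²(18.4°) = 1/0.9489² = 1.111.
Ratio = 3.133/1.111 = cos²(18.4°)/cos²(55.6°) ≈ 2.82.

2.82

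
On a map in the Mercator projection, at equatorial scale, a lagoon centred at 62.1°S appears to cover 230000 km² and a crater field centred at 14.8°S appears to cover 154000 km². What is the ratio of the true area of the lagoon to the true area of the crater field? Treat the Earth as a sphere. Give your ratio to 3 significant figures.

Mercator's areal exaggeration is sec²φ; hence true area = (apparent area) · cos²φ.
True area of lagoon: 230000 × cos²(62.1°) = 230000 × 0.2190 = 50360 km².
True area of crater field: 154000 × cos²(14.8°) = 154000 × 0.9347 = 144000 km².
Ratio = 50360 / 144000 ≈ 0.350.

0.350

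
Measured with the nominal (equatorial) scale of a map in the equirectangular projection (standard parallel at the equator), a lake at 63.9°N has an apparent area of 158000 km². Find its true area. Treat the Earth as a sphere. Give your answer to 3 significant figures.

In the plate carrée (x = Rλ, y = Rφ), meridians are true-scale (h = 1) and parallels are stretched by k = sec φ.
Areal scale = h·k = 1 × sec φ; at 63.9°, h = 1.000, k = 2.273, so h·k = 2.273.
True area = apparent / (areal scale) = 158000 / 2.273 ≈ 69500 km².

69500 km²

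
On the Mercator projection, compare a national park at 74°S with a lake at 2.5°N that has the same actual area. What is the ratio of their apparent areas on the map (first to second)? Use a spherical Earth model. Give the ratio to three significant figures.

Mercator is conformal with k = sec φ, so areal scale = k² = sec²φ.
At 74°: sec²(74°) = 1/0.2756² = 13.16.
At 2.5°: sec²(2.5°) = 1/0.9990² = 1.002.
Ratio = 13.16/1.002 = cos²(2.5°)/cos²(74°) ≈ 13.1.

13.1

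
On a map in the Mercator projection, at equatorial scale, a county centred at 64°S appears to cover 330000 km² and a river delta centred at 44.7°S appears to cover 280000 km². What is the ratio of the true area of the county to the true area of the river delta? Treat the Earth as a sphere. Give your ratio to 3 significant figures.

Mercator's areal exaggeration is sec²φ; hence true area = (apparent area) · cos²φ.
True area of county: 330000 × cos²(64°) = 330000 × 0.1922 = 63420 km².
True area of river delta: 280000 × cos²(44.7°) = 280000 × 0.5052 = 141500 km².
Ratio = 63420 / 141500 ≈ 0.448.

0.448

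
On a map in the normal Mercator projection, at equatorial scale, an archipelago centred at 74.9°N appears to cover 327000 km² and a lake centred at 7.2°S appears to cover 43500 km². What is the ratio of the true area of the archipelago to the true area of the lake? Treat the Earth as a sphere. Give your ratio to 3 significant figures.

0.518

Since Mercator area scale is 1/cos²φ, the true area equals the apparent area multiplied by cos²φ.
True area of archipelago: 327000 × cos²(74.9°) = 327000 × 0.06786 = 22190 km².
True area of lake: 43500 × cos²(7.2°) = 43500 × 0.9843 = 42820 km².
Ratio = 22190 / 42820 ≈ 0.518.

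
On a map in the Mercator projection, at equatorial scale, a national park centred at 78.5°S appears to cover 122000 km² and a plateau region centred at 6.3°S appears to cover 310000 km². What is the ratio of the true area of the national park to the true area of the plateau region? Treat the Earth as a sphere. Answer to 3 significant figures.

Since Mercator area scale is 1/cos²φ, the true area equals the apparent area multiplied by cos²φ.
True area of national park: 122000 × cos²(78.5°) = 122000 × 0.03975 = 4849 km².
True area of plateau region: 310000 × cos²(6.3°) = 310000 × 0.9880 = 306300 km².
Ratio = 4849 / 306300 ≈ 0.0158.

0.0158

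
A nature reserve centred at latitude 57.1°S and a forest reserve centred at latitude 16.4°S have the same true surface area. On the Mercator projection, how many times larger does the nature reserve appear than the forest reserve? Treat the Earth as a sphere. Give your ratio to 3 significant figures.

3.12

Mercator is conformal with k = sec φ, so areal scale = k² = sec²φ.
At 57.1°: sec²(57.1°) = 1/0.5432² = 3.389.
At 16.4°: sec²(16.4°) = 1/0.9593² = 1.087.
Ratio = 3.389/1.087 = cos²(16.4°)/cos²(57.1°) ≈ 3.12.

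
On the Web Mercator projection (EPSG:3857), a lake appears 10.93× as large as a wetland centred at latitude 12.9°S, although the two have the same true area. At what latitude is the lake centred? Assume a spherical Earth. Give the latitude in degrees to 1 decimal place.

72.9°

Mercator areal scale is sec²φ, so apparent-area ratio = sec²φ₁ / sec²φ₂ = cos²φ₂ / cos²φ₁.
cos²φ₂ / cos²φ₁ = 10.93  ⇒  cos φ₁ = cos 12.9° / √10.93 = 0.9748/3.306 = 0.2948.
φ₁ = arccos(0.2948) ≈ 72.9°.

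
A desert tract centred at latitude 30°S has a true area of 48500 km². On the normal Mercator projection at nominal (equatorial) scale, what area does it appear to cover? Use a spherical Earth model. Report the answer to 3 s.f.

For Mercator, h = k = sec φ (a conformal cylindrical projection has a single point scale, 1/cos φ).
Areal scale = k² = sec²φ = 1/cos²(30°) = 1/0.8660² = 1.333.
Apparent area = 48500 × 1.333 ≈ 64700 km².

64700 km²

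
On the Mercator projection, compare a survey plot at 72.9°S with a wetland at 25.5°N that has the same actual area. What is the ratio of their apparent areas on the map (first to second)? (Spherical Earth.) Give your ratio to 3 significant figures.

Mercator is conformal with k = sec φ, so areal scale = k² = sec²φ.
At 72.9°: sec²(72.9°) = 1/0.2940² = 11.57.
At 25.5°: sec²(25.5°) = 1/0.9026² = 1.228.
Ratio = 11.57/1.228 = cos²(25.5°)/cos²(72.9°) ≈ 9.42.

9.42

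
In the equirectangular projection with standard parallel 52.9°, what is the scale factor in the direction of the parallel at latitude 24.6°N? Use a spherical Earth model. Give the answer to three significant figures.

0.663

With standard parallel φ₀ = 52.9°, the equirectangular projection gives x = Rλ cos φ₀, y = Rφ, so h = 1 and k = cos 52.9° / cos φ.
k = cos 52.9° / cos 24.6° = 0.6032/0.9092 = 0.6634.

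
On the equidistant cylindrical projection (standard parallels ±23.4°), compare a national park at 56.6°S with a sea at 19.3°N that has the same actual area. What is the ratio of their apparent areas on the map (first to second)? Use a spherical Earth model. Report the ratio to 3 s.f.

1.71

In the equirectangular projection with standard parallel φ₀ = 23.4° (x = Rλ cos φ₀, y = Rφ), meridians are true-scale (h = 1) and the parallel scale is k = cos φ₀ / cos φ.
Areal scale at 56.6°: h·k = 1.000 × 1.667 = 1.667.
Areal scale at 19.3°: h·k = 1.000 × 0.9724 = 0.9724.
Ratio = 1.667/0.9724 ≈ 1.71.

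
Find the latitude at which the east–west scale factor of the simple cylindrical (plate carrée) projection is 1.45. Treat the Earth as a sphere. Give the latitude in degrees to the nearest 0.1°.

46.4°

Plate carrée: h = 1, k = sec φ along parallels.
sec φ = 1.45  ⇒  cos φ = 0.6897  ⇒  φ ≈ 46.4°.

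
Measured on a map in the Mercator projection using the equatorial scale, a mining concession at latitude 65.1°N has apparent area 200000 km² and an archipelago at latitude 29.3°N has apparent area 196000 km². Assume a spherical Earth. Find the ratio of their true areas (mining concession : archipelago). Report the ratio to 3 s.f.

Mercator's areal exaggeration is sec²φ; hence true area = (apparent area) · cos²φ.
True area of mining concession: 200000 × cos²(65.1°) = 200000 × 0.1773 = 35450 km².
True area of archipelago: 196000 × cos²(29.3°) = 196000 × 0.7605 = 149100 km².
Ratio = 35450 / 149100 ≈ 0.238.

0.238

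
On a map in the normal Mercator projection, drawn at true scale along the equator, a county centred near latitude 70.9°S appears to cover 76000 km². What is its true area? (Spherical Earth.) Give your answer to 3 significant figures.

8140 km²

For Mercator, h = k = sec φ (a conformal cylindrical projection has a single point scale, 1/cos φ).
Areal scale = k² = sec²φ = 1/cos²(70.9°) = 1/0.3272² = 9.340.
True area = apparent / (areal scale) = 76000 / 9.340 ≈ 8140 km².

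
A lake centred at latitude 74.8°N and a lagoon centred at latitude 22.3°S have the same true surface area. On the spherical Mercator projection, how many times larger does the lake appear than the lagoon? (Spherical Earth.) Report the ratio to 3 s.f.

On Mercator, area is exaggerated by sec²φ = 1/cos²φ.
At 74.8°: sec²(74.8°) = 1/0.2622² = 14.55.
At 22.3°: sec²(22.3°) = 1/0.9252² = 1.168.
Ratio = 14.55/1.168 = cos²(22.3°)/cos²(74.8°) ≈ 12.5.

12.5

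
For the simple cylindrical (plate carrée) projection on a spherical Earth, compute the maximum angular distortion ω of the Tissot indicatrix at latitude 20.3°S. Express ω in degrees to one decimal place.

In the plate carrée (x = Rλ, y = Rφ), meridians are true-scale (h = 1) and parallels are stretched by k = sec φ.
At 20.3°: h = 1.000, k = 1.066; principal scales a = 1.066, b = 1.000.
sin(ω/2) = (a − b)/(a + b) = 0.06622/2.066 = 0.03205, so ω = 2 arcsin(0.03205) ≈ 3.7°.

3.7°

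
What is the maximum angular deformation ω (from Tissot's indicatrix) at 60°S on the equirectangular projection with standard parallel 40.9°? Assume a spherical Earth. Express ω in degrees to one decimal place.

23.5°

In the equirectangular projection with standard parallel φ₀ = 40.9° (x = Rλ cos φ₀, y = Rφ), meridians are true-scale (h = 1) and the parallel scale is k = cos φ₀ / cos φ.
At 60°: h = 1.000, k = 1.512; principal scales a = 1.512, b = 1.000.
sin(ω/2) = (a − b)/(a + b) = 0.5117/2.512 = 0.2037, so ω = 2 arcsin(0.2037) ≈ 23.5°.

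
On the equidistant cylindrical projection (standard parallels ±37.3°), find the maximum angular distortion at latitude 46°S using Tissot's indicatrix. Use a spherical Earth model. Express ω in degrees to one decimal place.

7.8°

In the equirectangular projection with standard parallel φ₀ = 37.3° (x = Rλ cos φ₀, y = Rφ), meridians are true-scale (h = 1) and the parallel scale is k = cos φ₀ / cos φ.
At 46°: h = 1.000, k = 1.145; principal scales a = 1.145, b = 1.000.
sin(ω/2) = (a − b)/(a + b) = 0.1451/2.145 = 0.06766, so ω = 2 arcsin(0.06766) ≈ 7.8°.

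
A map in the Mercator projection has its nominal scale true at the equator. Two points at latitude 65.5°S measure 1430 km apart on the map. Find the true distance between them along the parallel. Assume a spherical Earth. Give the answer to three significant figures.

Mercator is conformal, so the point scale is isotropic: h = k = sec φ = 1/cos φ.
Along the parallel at 65.5°, map distances are exaggerated by k = sec 65.5° = 2.411.
True distance = 1430 / 2.411 = 1430 × cos 65.5° ≈ 593 km.

593 km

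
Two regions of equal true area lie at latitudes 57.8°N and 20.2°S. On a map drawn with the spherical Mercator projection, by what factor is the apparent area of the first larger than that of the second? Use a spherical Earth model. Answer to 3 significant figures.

On Mercator, area is exaggerated by sec²φ = 1/cos²φ.
At 57.8°: sec²(57.8°) = 1/0.5329² = 3.522.
At 20.2°: sec²(20.2°) = 1/0.9385² = 1.135.
Ratio = 3.522/1.135 = cos²(20.2°)/cos²(57.8°) ≈ 3.10.

3.10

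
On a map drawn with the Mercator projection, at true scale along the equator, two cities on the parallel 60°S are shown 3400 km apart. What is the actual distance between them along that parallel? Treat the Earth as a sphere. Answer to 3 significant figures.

1700 km

The Mercator projection is conformal; its linear scale factor is the same in every direction and equals sec φ = 1/cos φ.
Along the parallel at 60°, map distances are exaggerated by k = sec 60° = 2.000.
True distance = 3400 / 2.000 = 3400 × cos 60° ≈ 1700 km.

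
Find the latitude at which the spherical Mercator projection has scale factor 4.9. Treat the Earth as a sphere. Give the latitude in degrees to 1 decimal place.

Mercator scale is k = sec φ = 1/cos φ.
1/cos φ = 4.9  ⇒  cos φ = 0.2041  ⇒  φ = arccos(0.2041) ≈ 78.2°.

78.2°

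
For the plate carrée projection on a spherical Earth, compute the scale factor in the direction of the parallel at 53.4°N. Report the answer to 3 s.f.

1.68

In the plate carrée (x = Rλ, y = Rφ), meridians are true-scale (h = 1) and parallels are stretched by k = sec φ.
k = 1/cos 53.4° = 1/0.5962 = 1.677.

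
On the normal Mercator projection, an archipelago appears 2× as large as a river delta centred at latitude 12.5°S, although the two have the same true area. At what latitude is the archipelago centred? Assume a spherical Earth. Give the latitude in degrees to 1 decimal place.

46.3°

On Mercator, (apparent₁)/(apparent₂) = sec²φ₁ / sec²φ₂ when true areas are equal.
cos²φ₂ / cos²φ₁ = 2  ⇒  cos φ₁ = cos 12.5° / √2 = 0.9763/1.414 = 0.6903.
φ₁ = arccos(0.6903) ≈ 46.3°.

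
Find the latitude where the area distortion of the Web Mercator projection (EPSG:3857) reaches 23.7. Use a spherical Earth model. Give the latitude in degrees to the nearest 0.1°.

78.1°

Mercator areal scale is sec²φ.
sec²φ = 23.7  ⇒  cos²φ = 0.04219  ⇒  cos φ = 0.2054.
φ = arccos(0.2054) ≈ 78.1°.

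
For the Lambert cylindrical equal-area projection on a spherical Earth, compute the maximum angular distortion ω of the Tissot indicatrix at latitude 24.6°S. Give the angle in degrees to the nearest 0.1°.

The Lambert cylindrical equal-area projection is the cylindrical equal-area projection with its standard parallel at the equator (φ₀ = 0). A cylindrical equal-area projection with standard parallel φ₀ has meridian scale h = cos φ / cos φ₀ and parallel scale k = cos φ₀ / cos φ (so areas are preserved, h·k = 1).
At 24.6°: h = 0.9092, k = 1.100; principal scales a = 1.100, b = 0.9092.
sin(ω/2) = (a − b)/(a + b) = 0.1906/2.009 = 0.09486, so ω = 2 arcsin(0.09486) ≈ 10.9°.

10.9°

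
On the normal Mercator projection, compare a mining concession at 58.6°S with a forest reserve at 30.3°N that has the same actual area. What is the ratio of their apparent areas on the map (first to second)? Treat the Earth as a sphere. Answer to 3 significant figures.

2.75

Mercator is conformal with k = sec φ, so areal scale = k² = sec²φ.
At 58.6°: sec²(58.6°) = 1/0.5210² = 3.684.
At 30.3°: sec²(30.3°) = 1/0.8634² = 1.341.
Ratio = 3.684/1.341 = cos²(30.3°)/cos²(58.6°) ≈ 2.75.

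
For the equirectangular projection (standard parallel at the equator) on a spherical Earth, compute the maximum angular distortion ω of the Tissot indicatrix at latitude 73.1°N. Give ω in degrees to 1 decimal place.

66.7°

For the equirectangular projection with φ₀ = 0 (plate carrée), h = 1 along meridians and k = sec φ along parallels.
At 73.1°: h = 1.000, k = 3.440; principal scales a = 3.440, b = 1.000.
sin(ω/2) = (a − b)/(a + b) = 2.440/4.440 = 0.5495, so ω = 2 arcsin(0.5495) ≈ 66.7°.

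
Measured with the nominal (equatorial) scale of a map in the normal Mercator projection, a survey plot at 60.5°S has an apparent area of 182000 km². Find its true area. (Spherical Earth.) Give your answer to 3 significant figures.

Mercator is conformal, so the point scale is isotropic: h = k = sec φ = 1/cos φ.
Areal scale = k² = sec²φ = 1/cos²(60.5°) = 1/0.4924² = 4.124.
True area = apparent / (areal scale) = 182000 / 4.124 ≈ 44100 km².

44100 km²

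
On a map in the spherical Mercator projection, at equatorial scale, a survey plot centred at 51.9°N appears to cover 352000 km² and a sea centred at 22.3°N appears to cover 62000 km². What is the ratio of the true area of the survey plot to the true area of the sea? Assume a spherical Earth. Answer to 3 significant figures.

Mercator's areal exaggeration is sec²φ; hence true area = (apparent area) · cos²φ.
True area of survey plot: 352000 × cos²(51.9°) = 352000 × 0.3807 = 134000 km².
True area of sea: 62000 × cos²(22.3°) = 62000 × 0.8560 = 53070 km².
Ratio = 134000 / 53070 ≈ 2.53.

2.53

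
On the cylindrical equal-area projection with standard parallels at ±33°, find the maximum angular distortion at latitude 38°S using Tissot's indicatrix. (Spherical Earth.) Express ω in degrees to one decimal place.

Cylindrical equal-area (φ₀ = 33°): h = cos φ / cos 33° along meridians, k = cos 33° / cos φ along parallels; h·k = 1.
At 38°: h = 0.9396, k = 1.064; principal scales a = 1.064, b = 0.9396.
sin(ω/2) = (a − b)/(a + b) = 0.1247/2.004 = 0.06223, so ω = 2 arcsin(0.06223) ≈ 7.1°.

7.1°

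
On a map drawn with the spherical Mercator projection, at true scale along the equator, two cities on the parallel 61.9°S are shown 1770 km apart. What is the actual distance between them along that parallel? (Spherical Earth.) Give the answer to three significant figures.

The Mercator projection is conformal; its linear scale factor is the same in every direction and equals sec φ = 1/cos φ.
Along the parallel at 61.9°, map distances are exaggerated by k = sec 61.9° = 2.123.
True distance = 1770 / 2.123 = 1770 × cos 61.9° ≈ 834 km.

834 km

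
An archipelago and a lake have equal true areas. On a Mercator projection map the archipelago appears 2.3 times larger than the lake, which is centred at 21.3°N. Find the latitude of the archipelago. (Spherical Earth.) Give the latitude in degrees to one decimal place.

For equal true areas on Mercator, apparent areas scale as sec²φ, so the ratio is cos²φ₂ / cos²φ₁.
cos²φ₂ / cos²φ₁ = 2.3  ⇒  cos φ₁ = cos 21.3° / √2.3 = 0.9317/1.517 = 0.6143.
φ₁ = arccos(0.6143) ≈ 52.1°.

52.1°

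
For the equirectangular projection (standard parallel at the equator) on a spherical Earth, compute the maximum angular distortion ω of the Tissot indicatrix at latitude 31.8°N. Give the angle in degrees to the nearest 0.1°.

Plate carrée maps x = Rλ, y = Rφ. The meridian scale is h = 1 and the parallel scale is k = 1/cos φ = sec φ.
At 31.8°: h = 1.000, k = 1.177; principal scales a = 1.177, b = 1.000.
sin(ω/2) = (a − b)/(a + b) = 0.1766/2.177 = 0.08114, so ω = 2 arcsin(0.08114) ≈ 9.3°.

9.3°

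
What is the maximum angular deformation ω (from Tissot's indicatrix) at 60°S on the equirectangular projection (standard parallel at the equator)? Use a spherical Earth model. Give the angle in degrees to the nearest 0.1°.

38.9°

For the equirectangular projection with φ₀ = 0 (plate carrée), h = 1 along meridians and k = sec φ along parallels.
At 60°: h = 1.000, k = 2.000; principal scales a = 2.000, b = 1.000.
sin(ω/2) = (a − b)/(a + b) = 1.0000/3.000 = 0.3333, so ω = 2 arcsin(0.3333) ≈ 38.9°.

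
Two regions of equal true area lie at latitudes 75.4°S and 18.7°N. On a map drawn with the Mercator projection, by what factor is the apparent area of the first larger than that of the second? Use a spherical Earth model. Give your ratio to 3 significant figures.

Mercator is conformal with k = sec φ, so areal scale = k² = sec²φ.
At 75.4°: sec²(75.4°) = 1/0.2521² = 15.74.
At 18.7°: sec²(18.7°) = 1/0.9472² = 1.115.
Ratio = 15.74/1.115 = cos²(18.7°)/cos²(75.4°) ≈ 14.1.

14.1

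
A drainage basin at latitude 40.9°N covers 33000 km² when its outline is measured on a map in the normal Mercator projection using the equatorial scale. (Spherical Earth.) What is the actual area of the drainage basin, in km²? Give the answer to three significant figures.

18900 km²

Mercator is conformal, so the point scale is isotropic: h = k = sec φ = 1/cos φ.
Areal scale = k² = sec²φ = 1/cos²(40.9°) = 1/0.7559² = 1.750.
True area = apparent / (areal scale) = 33000 / 1.750 ≈ 18900 km².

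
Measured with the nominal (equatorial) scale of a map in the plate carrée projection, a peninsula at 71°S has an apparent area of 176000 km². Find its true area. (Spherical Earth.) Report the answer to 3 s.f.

57300 km²

Plate carrée maps x = Rλ, y = Rφ. The meridian scale is h = 1 and the parallel scale is k = 1/cos φ = sec φ.
Areal scale = h·k = 1 × sec φ; at 71°, h = 1.000, k = 3.072, so h·k = 3.072.
True area = apparent / (areal scale) = 176000 / 3.072 ≈ 57300 km².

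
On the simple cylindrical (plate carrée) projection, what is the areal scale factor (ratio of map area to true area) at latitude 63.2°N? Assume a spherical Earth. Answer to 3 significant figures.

2.22

For the equirectangular projection with φ₀ = 0 (plate carrée), h = 1 along meridians and k = sec φ along parallels.
Areal scale = h·k = 1 × sec φ; at 63.2°, h = 1.000, k = 2.218, so h·k = 2.218.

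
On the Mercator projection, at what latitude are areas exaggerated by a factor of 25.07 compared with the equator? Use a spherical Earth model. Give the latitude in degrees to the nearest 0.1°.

Mercator areal scale is sec²φ.
sec²φ = 25.07  ⇒  cos²φ = 0.03989  ⇒  cos φ = 0.1997.
φ = arccos(0.1997) ≈ 78.5°.

78.5°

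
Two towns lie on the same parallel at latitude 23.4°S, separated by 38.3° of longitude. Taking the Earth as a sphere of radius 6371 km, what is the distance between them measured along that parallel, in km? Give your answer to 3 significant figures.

Arc length along a parallel = R cos φ · Δλ (with Δλ in radians).
= 6371 × cos 23.4° × (38.3° × π/180) = 6371 × 0.9178 × 0.6685 ≈ 3910 km.

3910 km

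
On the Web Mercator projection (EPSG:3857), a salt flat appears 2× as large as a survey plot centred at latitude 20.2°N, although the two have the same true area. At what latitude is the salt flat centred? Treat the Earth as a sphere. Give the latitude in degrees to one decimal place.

48.4°

Mercator areal scale is sec²φ, so apparent-area ratio = sec²φ₁ / sec²φ₂ = cos²φ₂ / cos²φ₁.
cos²φ₂ / cos²φ₁ = 2  ⇒  cos φ₁ = cos 20.2° / √2 = 0.9385/1.414 = 0.6636.
φ₁ = arccos(0.6636) ≈ 48.4°.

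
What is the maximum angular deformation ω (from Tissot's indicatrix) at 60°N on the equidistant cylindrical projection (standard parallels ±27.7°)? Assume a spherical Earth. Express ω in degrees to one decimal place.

With standard parallel φ₀ = 27.7°, the equirectangular projection gives x = Rλ cos φ₀, y = Rφ, so h = 1 and k = cos 27.7° / cos φ.
At 60°: h = 1.000, k = 1.771; principal scales a = 1.771, b = 1.000.
sin(ω/2) = (a − b)/(a + b) = 0.7708/2.771 = 0.2782, so ω = 2 arcsin(0.2782) ≈ 32.3°.

32.3°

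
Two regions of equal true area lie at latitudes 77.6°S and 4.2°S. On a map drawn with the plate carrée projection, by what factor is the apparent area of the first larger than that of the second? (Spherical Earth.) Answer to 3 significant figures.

4.64

For the equirectangular projection with φ₀ = 0 (plate carrée), h = 1 along meridians and k = sec φ along parallels.
Areal scale at 77.6°: h·k = 1.000 × 4.657 = 4.657.
Areal scale at 4.2°: h·k = 1.000 × 1.003 = 1.003.
Ratio = 4.657/1.003 ≈ 4.64.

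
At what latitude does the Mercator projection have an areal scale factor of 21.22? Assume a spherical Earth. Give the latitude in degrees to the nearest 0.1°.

77.5°

Mercator areal scale is sec²φ.
sec²φ = 21.22  ⇒  cos²φ = 0.04713  ⇒  cos φ = 0.2171.
φ = arccos(0.2171) ≈ 77.5°.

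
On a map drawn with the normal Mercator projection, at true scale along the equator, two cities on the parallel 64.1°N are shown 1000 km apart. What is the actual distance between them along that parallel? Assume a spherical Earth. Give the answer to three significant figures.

For Mercator, h = k = sec φ (a conformal cylindrical projection has a single point scale, 1/cos φ).
Along the parallel at 64.1°, map distances are exaggerated by k = sec 64.1° = 2.289.
True distance = 1000 / 2.289 = 1000 × cos 64.1° ≈ 437 km.

437 km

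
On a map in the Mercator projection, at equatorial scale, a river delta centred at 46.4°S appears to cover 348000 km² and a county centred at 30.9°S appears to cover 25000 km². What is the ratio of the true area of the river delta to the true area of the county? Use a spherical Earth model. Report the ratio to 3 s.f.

8.99

Since Mercator area scale is 1/cos²φ, the true area equals the apparent area multiplied by cos²φ.
True area of river delta: 348000 × cos²(46.4°) = 348000 × 0.4756 = 165500 km².
True area of county: 25000 × cos²(30.9°) = 25000 × 0.7363 = 18410 km².
Ratio = 165500 / 18410 ≈ 8.99.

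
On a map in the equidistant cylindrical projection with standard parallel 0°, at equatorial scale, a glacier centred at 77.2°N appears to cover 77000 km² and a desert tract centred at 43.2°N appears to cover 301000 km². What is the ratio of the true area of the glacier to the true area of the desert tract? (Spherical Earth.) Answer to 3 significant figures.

0.0777

Plate carrée has h = 1 and k = sec φ, giving areal scale sec φ; true area = (apparent area) · cos φ.
True area of glacier: 77000 × cos(77.2°) = 77000 × 0.2215 = 17060 km².
True area of desert tract: 301000 × cos(43.2°) = 301000 × 0.7290 = 219400 km².
Ratio = 17060 / 219400 ≈ 0.0777.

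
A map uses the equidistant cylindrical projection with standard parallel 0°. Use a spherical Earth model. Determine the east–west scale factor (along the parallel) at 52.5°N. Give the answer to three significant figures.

In the plate carrée (x = Rλ, y = Rφ), meridians are true-scale (h = 1) and parallels are stretched by k = sec φ.
k = 1/cos 52.5° = 1/0.6088 = 1.643.

1.64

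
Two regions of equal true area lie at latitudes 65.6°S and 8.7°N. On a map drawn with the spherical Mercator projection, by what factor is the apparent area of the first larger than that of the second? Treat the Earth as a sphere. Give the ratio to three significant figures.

Mercator is conformal with k = sec φ, so areal scale = k² = sec²φ.
At 65.6°: sec²(65.6°) = 1/0.4131² = 5.860.
At 8.7°: sec²(8.7°) = 1/0.9885² = 1.023.
Ratio = 5.860/1.023 = cos²(8.7°)/cos²(65.6°) ≈ 5.73.

5.73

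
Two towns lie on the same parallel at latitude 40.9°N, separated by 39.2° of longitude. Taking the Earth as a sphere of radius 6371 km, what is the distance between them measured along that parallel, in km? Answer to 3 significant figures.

Arc length along a parallel = R cos φ · Δλ (with Δλ in radians).
= 6371 × cos 40.9° × (39.2° × π/180) = 6371 × 0.7559 × 0.6842 ≈ 3290 km.

3290 km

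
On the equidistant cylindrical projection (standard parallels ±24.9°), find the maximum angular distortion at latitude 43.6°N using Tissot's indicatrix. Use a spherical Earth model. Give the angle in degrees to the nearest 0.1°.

With standard parallel φ₀ = 24.9°, the equirectangular projection gives x = Rλ cos φ₀, y = Rφ, so h = 1 and k = cos 24.9° / cos φ.
At 43.6°: h = 1.000, k = 1.253; principal scales a = 1.253, b = 1.000.
sin(ω/2) = (a − b)/(a + b) = 0.2525/2.253 = 0.1121, so ω = 2 arcsin(0.1121) ≈ 12.9°.

12.9°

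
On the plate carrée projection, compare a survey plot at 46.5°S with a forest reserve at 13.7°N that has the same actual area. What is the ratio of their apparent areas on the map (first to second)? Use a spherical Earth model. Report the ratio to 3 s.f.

For the equirectangular projection with φ₀ = 0 (plate carrée), h = 1 along meridians and k = sec φ along parallels.
Areal scale at 46.5°: h·k = 1.000 × 1.453 = 1.453.
Areal scale at 13.7°: h·k = 1.000 × 1.029 = 1.029.
Ratio = 1.453/1.029 ≈ 1.41.

1.41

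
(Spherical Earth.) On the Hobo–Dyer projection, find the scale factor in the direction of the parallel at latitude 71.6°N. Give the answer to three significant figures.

2.51

The Hobo–Dyer projection is cylindrical equal-area with φ₀ = 37.5°. For cylindrical equal-area with standard parallel φ₀, h = cos φ / cos φ₀ and k = cos φ₀ / cos φ, so h·k = 1.
k = cos 37.5° / cos 71.6° = 0.7934/0.3156 = 2.513.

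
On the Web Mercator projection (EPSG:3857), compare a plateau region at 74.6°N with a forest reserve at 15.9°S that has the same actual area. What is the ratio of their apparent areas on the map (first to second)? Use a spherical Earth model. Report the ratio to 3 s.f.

13.1

Mercator is conformal with k = sec φ, so areal scale = k² = sec²φ.
At 74.6°: sec²(74.6°) = 1/0.2656² = 14.18.
At 15.9°: sec²(15.9°) = 1/0.9617² = 1.081.
Ratio = 14.18/1.081 = cos²(15.9°)/cos²(74.6°) ≈ 13.1.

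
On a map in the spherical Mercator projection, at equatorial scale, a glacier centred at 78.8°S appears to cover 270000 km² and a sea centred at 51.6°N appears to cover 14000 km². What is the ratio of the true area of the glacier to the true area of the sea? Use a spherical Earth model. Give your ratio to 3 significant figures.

1.89

Since Mercator area scale is 1/cos²φ, the true area equals the apparent area multiplied by cos²φ.
True area of glacier: 270000 × cos²(78.8°) = 270000 × 0.03773 = 10190 km².
True area of sea: 14000 × cos²(51.6°) = 14000 × 0.3858 = 5402 km².
Ratio = 10190 / 5402 ≈ 1.89.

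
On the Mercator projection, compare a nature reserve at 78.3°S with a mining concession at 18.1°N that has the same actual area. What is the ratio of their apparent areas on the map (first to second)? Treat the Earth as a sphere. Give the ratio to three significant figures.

Mercator is conformal with k = sec φ, so areal scale = k² = sec²φ.
At 78.3°: sec²(78.3°) = 1/0.2028² = 24.32.
At 18.1°: sec²(18.1°) = 1/0.9505² = 1.107.
Ratio = 24.32/1.107 = cos²(18.1°)/cos²(78.3°) ≈ 22.0.

22.0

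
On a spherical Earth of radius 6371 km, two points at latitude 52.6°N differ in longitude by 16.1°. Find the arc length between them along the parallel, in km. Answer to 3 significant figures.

Arc length along a parallel = R cos φ · Δλ (with Δλ in radians).
= 6371 × cos 52.6° × (16.1° × π/180) = 6371 × 0.6074 × 0.2810 ≈ 1090 km.

1090 km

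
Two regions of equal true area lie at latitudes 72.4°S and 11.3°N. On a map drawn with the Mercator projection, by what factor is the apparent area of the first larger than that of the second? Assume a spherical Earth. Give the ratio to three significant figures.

Mercator is conformal with k = sec φ, so areal scale = k² = sec²φ.
At 72.4°: sec²(72.4°) = 1/0.3024² = 10.94.
At 11.3°: sec²(11.3°) = 1/0.9806² = 1.040.
Ratio = 10.94/1.040 = cos²(11.3°)/cos²(72.4°) ≈ 10.5.

10.5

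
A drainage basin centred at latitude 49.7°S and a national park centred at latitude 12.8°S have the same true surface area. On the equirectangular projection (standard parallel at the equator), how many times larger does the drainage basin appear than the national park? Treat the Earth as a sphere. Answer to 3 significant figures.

Plate carrée maps x = Rλ, y = Rφ. The meridian scale is h = 1 and the parallel scale is k = 1/cos φ = sec φ.
Areal scale at 49.7°: h·k = 1.000 × 1.546 = 1.546.
Areal scale at 12.8°: h·k = 1.000 × 1.025 = 1.025.
Ratio = 1.546/1.025 ≈ 1.51.

1.51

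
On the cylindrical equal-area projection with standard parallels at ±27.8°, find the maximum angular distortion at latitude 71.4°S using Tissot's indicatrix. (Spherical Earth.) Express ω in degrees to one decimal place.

100.7°

For cylindrical equal-area with standard parallel φ₀, h = cos φ / cos φ₀ and k = cos φ₀ / cos φ, so h·k = 1.
At 71.4°: h = 0.3606, k = 2.773; principal scales a = 2.773, b = 0.3606.
sin(ω/2) = (a − b)/(a + b) = 2.413/3.134 = 0.7699, so ω = 2 arcsin(0.7699) ≈ 100.7°.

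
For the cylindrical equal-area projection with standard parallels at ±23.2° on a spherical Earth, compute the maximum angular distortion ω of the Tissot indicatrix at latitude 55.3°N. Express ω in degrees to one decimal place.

For cylindrical equal-area with standard parallel φ₀, h = cos φ / cos φ₀ and k = cos φ₀ / cos φ, so h·k = 1.
At 55.3°: h = 0.6194, k = 1.615; principal scales a = 1.615, b = 0.6194.
sin(ω/2) = (a − b)/(a + b) = 0.9952/2.234 = 0.4455, so ω = 2 arcsin(0.4455) ≈ 52.9°.

52.9°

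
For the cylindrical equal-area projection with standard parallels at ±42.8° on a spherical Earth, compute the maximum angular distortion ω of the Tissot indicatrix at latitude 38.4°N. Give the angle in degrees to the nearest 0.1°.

7.5°

A cylindrical equal-area projection with standard parallel φ₀ has meridian scale h = cos φ / cos φ₀ and parallel scale k = cos φ₀ / cos φ (so areas are preserved, h·k = 1).
At 38.4°: h = 1.068, k = 0.9362; principal scales a = 1.068, b = 0.9362.
sin(ω/2) = (a − b)/(a + b) = 0.1318/2.004 = 0.06578, so ω = 2 arcsin(0.06578) ≈ 7.5°.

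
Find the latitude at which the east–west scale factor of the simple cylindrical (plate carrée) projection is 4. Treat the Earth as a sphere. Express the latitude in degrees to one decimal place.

75.5°

Plate carrée: h = 1, k = sec φ along parallels.
sec φ = 4  ⇒  cos φ = 0.2500  ⇒  φ ≈ 75.5°.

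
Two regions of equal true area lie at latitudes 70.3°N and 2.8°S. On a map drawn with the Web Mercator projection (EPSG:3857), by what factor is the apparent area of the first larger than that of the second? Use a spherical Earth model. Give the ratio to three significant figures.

8.78

Mercator is conformal with k = sec φ, so areal scale = k² = sec²φ.
At 70.3°: sec²(70.3°) = 1/0.3371² = 8.800.
At 2.8°: sec²(2.8°) = 1/0.9988² = 1.002.
Ratio = 8.800/1.002 = cos²(2.8°)/cos²(70.3°) ≈ 8.78.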